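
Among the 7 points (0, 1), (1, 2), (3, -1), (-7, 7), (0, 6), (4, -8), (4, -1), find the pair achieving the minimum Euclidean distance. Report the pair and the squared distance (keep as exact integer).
Pair = ((3, -1), (4, -1)); squared distance = 1

Compute all C(7, 2) = 21 pairwise squared distances (x_i − x_j)² + (y_i − y_j)². The minimum is 1, attained by the pair ((3, -1), (4, -1)).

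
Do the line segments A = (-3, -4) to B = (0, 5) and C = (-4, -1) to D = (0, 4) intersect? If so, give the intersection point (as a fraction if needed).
Yes; intersection at (-4/7, 23/7) (t = 17/21 on AB, s = 6/7 on CD)

Parametrize AB as A + t(B − A) = (-3 + 3 t, -4 + 9 t) and CD as C + s(D − C) = (-4 + 4 s, -1 + 5 s). Solve the linear system for (t, s). Determinant = 21 ≠ 0, so a unique intersection of the containing lines exists. Solution: t = 17/21, s = 6/7 — both in [0, 1], so the segments cross. Intersection point: (-4/7, 23/7).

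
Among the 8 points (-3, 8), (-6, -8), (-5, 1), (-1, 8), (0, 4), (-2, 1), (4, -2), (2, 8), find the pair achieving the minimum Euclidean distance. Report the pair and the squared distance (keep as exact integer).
Pair = ((-3, 8), (-1, 8)); squared distance = 4

Compute all C(8, 2) = 28 pairwise squared distances (x_i − x_j)² + (y_i − y_j)². The minimum is 4, attained by the pair ((-3, 8), (-1, 8)).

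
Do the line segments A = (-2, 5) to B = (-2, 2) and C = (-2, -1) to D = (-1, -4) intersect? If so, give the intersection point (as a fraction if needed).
No (intersection of containing lines falls outside at least one segment)

Parametrize and solve: t = 2, s = 0. At least one of these is outside [0, 1], so the segments do not intersect.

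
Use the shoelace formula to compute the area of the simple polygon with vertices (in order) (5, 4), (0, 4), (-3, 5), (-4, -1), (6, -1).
Area = 47

Shoelace formula: Area = (1/2) |Σ_i (x_i · y_{i+1} − x_{i+1} · y_i)| (indices mod n). Compute each cross term:
  (5)(4) − (0)(4) = 20
  (0)(5) − (-3)(4) = 12
  (-3)(-1) − (-4)(5) = 23
  (-4)(-1) − (6)(-1) = 10
  (6)(4) − (5)(-1) = 29
Sum = 94, so (signed) Area = 94/2 = 47, |Area| = 47.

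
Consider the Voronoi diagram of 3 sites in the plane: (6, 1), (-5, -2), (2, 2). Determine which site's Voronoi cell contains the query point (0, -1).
Nearest site = (2, 2)

The Voronoi cell of site s contains exactly those query points closer to s than to any other site. Compute squared distances from q = (0, -1) to each site:
  (2 − 0)² + (2 − -1)² = 13
  (-5 − 0)² + (-2 − -1)² = 26
  (6 − 0)² + (1 − -1)² = 40
Minimum is attained by (2, 2), so q lies in its Voronoi cell.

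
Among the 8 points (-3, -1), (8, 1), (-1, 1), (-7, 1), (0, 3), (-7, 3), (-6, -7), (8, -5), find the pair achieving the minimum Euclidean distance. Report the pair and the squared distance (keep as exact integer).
Pair = ((-7, 1), (-7, 3)); squared distance = 4

Compute all C(8, 2) = 28 pairwise squared distances (x_i − x_j)² + (y_i − y_j)². The minimum is 4, attained by the pair ((-7, 1), (-7, 3)).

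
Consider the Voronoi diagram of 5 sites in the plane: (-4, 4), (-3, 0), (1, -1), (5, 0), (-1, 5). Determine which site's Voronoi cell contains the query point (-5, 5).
Nearest site = (-4, 4)

The Voronoi cell of site s contains exactly those query points closer to s than to any other site. Compute squared distances from q = (-5, 5) to each site:
  (-4 − -5)² + (4 − 5)² = 2
  (-1 − -5)² + (5 − 5)² = 16
  (-3 − -5)² + (0 − 5)² = 29
  (1 − -5)² + (-1 − 5)² = 72
  (5 − -5)² + (0 − 5)² = 125
Minimum is attained by (-4, 4), so q lies in its Voronoi cell.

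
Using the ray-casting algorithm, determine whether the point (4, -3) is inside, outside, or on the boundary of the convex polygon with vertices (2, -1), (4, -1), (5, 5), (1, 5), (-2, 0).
The point (4, -3) lies strictly outside the polygon

Cast a horizontal ray to the right from the query point and count how many polygon edges it crosses (each edge strictly once or zero times, handled with the usual half-open convention). 
Parity of crossings → even ⇒ outside.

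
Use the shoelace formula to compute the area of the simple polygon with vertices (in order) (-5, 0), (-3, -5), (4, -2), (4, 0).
Area = 59/2

Shoelace formula: Area = (1/2) |Σ_i (x_i · y_{i+1} − x_{i+1} · y_i)| (indices mod n). Compute each cross term:
  (-5)(-5) − (-3)(0) = 25
  (-3)(-2) − (4)(-5) = 26
  (4)(0) − (4)(-2) = 8
  (4)(0) − (-5)(0) = 0
Sum = 59, so (signed) Area = 59/2 = 59/2, |Area| = 59/2.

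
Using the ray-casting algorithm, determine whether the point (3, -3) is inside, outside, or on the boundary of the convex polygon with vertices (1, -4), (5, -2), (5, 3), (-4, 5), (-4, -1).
The point (3, -3) lies on the polygon boundary

Boundary check: the query satisfies the collinearity and bounding-box conditions for some polygon edge, so it lies exactly on the boundary.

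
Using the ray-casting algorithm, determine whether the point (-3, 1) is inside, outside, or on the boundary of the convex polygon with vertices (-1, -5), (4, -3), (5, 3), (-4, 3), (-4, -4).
The point (-3, 1) lies strictly inside the polygon

Cast a horizontal ray to the right from the query point and count how many polygon edges it crosses (each edge strictly once or zero times, handled with the usual half-open convention). 
Parity of crossings → odd ⇒ inside.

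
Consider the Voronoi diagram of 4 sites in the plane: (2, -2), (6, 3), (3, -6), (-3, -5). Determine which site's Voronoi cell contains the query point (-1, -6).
Nearest site = (-3, -5)

The Voronoi cell of site s contains exactly those query points closer to s than to any other site. Compute squared distances from q = (-1, -6) to each site:
  (-3 − -1)² + (-5 − -6)² = 5
  (3 − -1)² + (-6 − -6)² = 16
  (2 − -1)² + (-2 − -6)² = 25
  (6 − -1)² + (3 − -6)² = 130
Minimum is attained by (-3, -5), so q lies in its Voronoi cell.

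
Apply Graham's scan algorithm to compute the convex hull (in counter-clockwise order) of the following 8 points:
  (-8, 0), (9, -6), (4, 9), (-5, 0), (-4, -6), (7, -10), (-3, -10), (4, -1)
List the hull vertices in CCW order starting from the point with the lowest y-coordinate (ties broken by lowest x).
Hull (CCW) = [(-3, -10), (7, -10), (9, -6), (4, 9), (-8, 0)]

Graham scan procedure:
  1. Find the pivot p₀ = point with lowest y (tie → lowest x): (-3, -10).
  2. Sort the remaining points by polar angle around p₀.
  3. Walk through sorted points, maintaining a stack; pop the top while the last three entries make a non-left turn (cross product ≤ 0).
  4. Final stack is the convex hull in CCW order: (-3, -10), (7, -10), (9, -6), (4, 9), (-8, 0).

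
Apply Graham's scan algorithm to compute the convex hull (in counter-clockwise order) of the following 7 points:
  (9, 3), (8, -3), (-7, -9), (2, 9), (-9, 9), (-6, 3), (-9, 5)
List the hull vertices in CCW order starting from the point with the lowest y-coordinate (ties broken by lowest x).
Hull (CCW) = [(-7, -9), (8, -3), (9, 3), (2, 9), (-9, 9), (-9, 5)]

Graham scan procedure:
  1. Find the pivot p₀ = point with lowest y (tie → lowest x): (-7, -9).
  2. Sort the remaining points by polar angle around p₀.
  3. Walk through sorted points, maintaining a stack; pop the top while the last three entries make a non-left turn (cross product ≤ 0).
  4. Final stack is the convex hull in CCW order: (-7, -9), (8, -3), (9, 3), (2, 9), (-9, 9), (-9, 5).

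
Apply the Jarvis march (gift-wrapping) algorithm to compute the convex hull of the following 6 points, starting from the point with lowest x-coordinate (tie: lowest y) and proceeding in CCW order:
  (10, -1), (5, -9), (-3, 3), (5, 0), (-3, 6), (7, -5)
Hull (CCW) = [(-3, 3), (5, -9), (10, -1), (-3, 6)]

Jarvis march: at each step, from the current hull vertex p, select the next vertex q as the point such that every other point lies strictly to the left of (or on) the directed line p → q. (Equivalently: for every other point r, the cross product (q − p) × (r − p) ≥ 0.)
Starting point (lowest x, tie lowest y): (-3, 3). Wrap until returning to start. Resulting hull: (-3, 3), (5, -9), (10, -1), (-3, 6).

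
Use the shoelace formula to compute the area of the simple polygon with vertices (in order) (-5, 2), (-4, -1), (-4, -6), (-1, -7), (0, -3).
Area = 43/2

Shoelace formula: Area = (1/2) |Σ_i (x_i · y_{i+1} − x_{i+1} · y_i)| (indices mod n). Compute each cross term:
  (-5)(-1) − (-4)(2) = 13
  (-4)(-6) − (-4)(-1) = 20
  (-4)(-7) − (-1)(-6) = 22
  (-1)(-3) − (0)(-7) = 3
  (0)(2) − (-5)(-3) = -15
Sum = 43, so (signed) Area = 43/2 = 43/2, |Area| = 43/2.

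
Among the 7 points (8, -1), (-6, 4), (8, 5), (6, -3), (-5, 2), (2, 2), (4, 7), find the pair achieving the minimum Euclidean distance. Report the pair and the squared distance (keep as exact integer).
Pair = ((-6, 4), (-5, 2)); squared distance = 5

Compute all C(7, 2) = 21 pairwise squared distances (x_i − x_j)² + (y_i − y_j)². The minimum is 5, attained by the pair ((-6, 4), (-5, 2)).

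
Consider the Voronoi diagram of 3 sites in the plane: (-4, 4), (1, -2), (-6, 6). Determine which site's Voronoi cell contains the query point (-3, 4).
Nearest site = (-4, 4)

The Voronoi cell of site s contains exactly those query points closer to s than to any other site. Compute squared distances from q = (-3, 4) to each site:
  (-4 − -3)² + (4 − 4)² = 1
  (-6 − -3)² + (6 − 4)² = 13
  (1 − -3)² + (-2 − 4)² = 52
Minimum is attained by (-4, 4), so q lies in its Voronoi cell.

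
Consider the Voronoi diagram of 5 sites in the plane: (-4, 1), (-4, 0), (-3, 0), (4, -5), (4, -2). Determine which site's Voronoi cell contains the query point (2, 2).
Nearest site = (4, -2)

The Voronoi cell of site s contains exactly those query points closer to s than to any other site. Compute squared distances from q = (2, 2) to each site:
  (4 − 2)² + (-2 − 2)² = 20
  (-3 − 2)² + (0 − 2)² = 29
  (-4 − 2)² + (1 − 2)² = 37
  (-4 − 2)² + (0 − 2)² = 40
  (4 − 2)² + (-5 − 2)² = 53
Minimum is attained by (4, -2), so q lies in its Voronoi cell.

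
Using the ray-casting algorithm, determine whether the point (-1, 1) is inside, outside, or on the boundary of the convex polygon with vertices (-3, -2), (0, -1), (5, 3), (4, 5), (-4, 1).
The point (-1, 1) lies strictly inside the polygon

Cast a horizontal ray to the right from the query point and count how many polygon edges it crosses (each edge strictly once or zero times, handled with the usual half-open convention). 
Parity of crossings → odd ⇒ inside.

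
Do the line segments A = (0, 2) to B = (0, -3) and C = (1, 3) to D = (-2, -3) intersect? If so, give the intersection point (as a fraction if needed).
Yes; intersection at (0, 1) (t = 1/5 on AB, s = 1/3 on CD)

Parametrize AB as A + t(B − A) = (0 + 0 t, 2 + -5 t) and CD as C + s(D − C) = (1 + -3 s, 3 + -6 s). Solve the linear system for (t, s). Determinant = 15 ≠ 0, so a unique intersection of the containing lines exists. Solution: t = 1/5, s = 1/3 — both in [0, 1], so the segments cross. Intersection point: (0, 1).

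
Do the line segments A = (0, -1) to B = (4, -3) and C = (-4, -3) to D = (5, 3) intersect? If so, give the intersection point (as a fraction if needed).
No (intersection of containing lines falls outside at least one segment)

Parametrize and solve: t = -1/7, s = 8/21. At least one of these is outside [0, 1], so the segments do not intersect.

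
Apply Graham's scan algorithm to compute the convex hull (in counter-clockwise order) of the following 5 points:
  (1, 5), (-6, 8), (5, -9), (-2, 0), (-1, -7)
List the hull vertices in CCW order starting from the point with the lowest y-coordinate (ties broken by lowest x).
Hull (CCW) = [(5, -9), (1, 5), (-6, 8), (-1, -7)]

Graham scan procedure:
  1. Find the pivot p₀ = point with lowest y (tie → lowest x): (5, -9).
  2. Sort the remaining points by polar angle around p₀.
  3. Walk through sorted points, maintaining a stack; pop the top while the last three entries make a non-left turn (cross product ≤ 0).
  4. Final stack is the convex hull in CCW order: (5, -9), (1, 5), (-6, 8), (-1, -7).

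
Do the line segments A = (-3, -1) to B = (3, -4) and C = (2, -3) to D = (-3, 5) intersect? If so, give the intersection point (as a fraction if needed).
No (intersection of containing lines falls outside at least one segment)

Parametrize and solve: t = 10/11, s = -1/11. At least one of these is outside [0, 1], so the segments do not intersect.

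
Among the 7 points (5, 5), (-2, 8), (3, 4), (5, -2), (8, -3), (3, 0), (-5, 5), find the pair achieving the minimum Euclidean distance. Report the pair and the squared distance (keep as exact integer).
Pair = ((5, 5), (3, 4)); squared distance = 5

Compute all C(7, 2) = 21 pairwise squared distances (x_i − x_j)² + (y_i − y_j)². The minimum is 5, attained by the pair ((5, 5), (3, 4)).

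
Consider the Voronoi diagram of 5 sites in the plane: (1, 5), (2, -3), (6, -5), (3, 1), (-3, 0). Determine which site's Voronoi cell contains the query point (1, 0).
Nearest site = (3, 1)

The Voronoi cell of site s contains exactly those query points closer to s than to any other site. Compute squared distances from q = (1, 0) to each site:
  (3 − 1)² + (1 − 0)² = 5
  (2 − 1)² + (-3 − 0)² = 10
  (-3 − 1)² + (0 − 0)² = 16
  (1 − 1)² + (5 − 0)² = 25
  (6 − 1)² + (-5 − 0)² = 50
Minimum is attained by (3, 1), so q lies in its Voronoi cell.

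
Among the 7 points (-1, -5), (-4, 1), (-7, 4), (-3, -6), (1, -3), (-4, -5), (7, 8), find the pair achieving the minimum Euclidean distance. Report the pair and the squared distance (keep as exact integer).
Pair = ((-3, -6), (-4, -5)); squared distance = 2

Compute all C(7, 2) = 21 pairwise squared distances (x_i − x_j)² + (y_i − y_j)². The minimum is 2, attained by the pair ((-3, -6), (-4, -5)).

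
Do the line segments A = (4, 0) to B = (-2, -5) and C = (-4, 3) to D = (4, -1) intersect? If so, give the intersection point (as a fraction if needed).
Yes; intersection at (13/4, -5/8) (t = 1/8 on AB, s = 29/32 on CD)

Parametrize AB as A + t(B − A) = (4 + -6 t, 0 + -5 t) and CD as C + s(D − C) = (-4 + 8 s, 3 + -4 s). Solve the linear system for (t, s). Determinant = -64 ≠ 0, so a unique intersection of the containing lines exists. Solution: t = 1/8, s = 29/32 — both in [0, 1], so the segments cross. Intersection point: (13/4, -5/8).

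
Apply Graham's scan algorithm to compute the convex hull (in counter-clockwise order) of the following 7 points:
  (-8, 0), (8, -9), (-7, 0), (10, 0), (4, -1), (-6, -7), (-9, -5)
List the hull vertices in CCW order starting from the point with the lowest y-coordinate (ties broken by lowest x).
Hull (CCW) = [(8, -9), (10, 0), (-8, 0), (-9, -5), (-6, -7)]

Graham scan procedure:
  1. Find the pivot p₀ = point with lowest y (tie → lowest x): (8, -9).
  2. Sort the remaining points by polar angle around p₀.
  3. Walk through sorted points, maintaining a stack; pop the top while the last three entries make a non-left turn (cross product ≤ 0).
  4. Final stack is the convex hull in CCW order: (8, -9), (10, 0), (-8, 0), (-9, -5), (-6, -7).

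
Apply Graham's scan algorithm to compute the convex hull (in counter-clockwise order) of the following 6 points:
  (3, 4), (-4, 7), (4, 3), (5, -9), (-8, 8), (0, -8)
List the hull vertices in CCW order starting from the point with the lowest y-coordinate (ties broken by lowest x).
Hull (CCW) = [(5, -9), (4, 3), (3, 4), (-4, 7), (-8, 8), (0, -8)]

Graham scan procedure:
  1. Find the pivot p₀ = point with lowest y (tie → lowest x): (5, -9).
  2. Sort the remaining points by polar angle around p₀.
  3. Walk through sorted points, maintaining a stack; pop the top while the last three entries make a non-left turn (cross product ≤ 0).
  4. Final stack is the convex hull in CCW order: (5, -9), (4, 3), (3, 4), (-4, 7), (-8, 8), (0, -8).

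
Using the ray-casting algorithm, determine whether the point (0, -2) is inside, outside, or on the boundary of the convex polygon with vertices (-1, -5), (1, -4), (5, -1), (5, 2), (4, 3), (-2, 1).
The point (0, -2) lies strictly inside the polygon

Cast a horizontal ray to the right from the query point and count how many polygon edges it crosses (each edge strictly once or zero times, handled with the usual half-open convention). 
Parity of crossings → odd ⇒ inside.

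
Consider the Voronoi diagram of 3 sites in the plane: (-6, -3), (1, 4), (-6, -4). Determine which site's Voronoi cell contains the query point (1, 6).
Nearest site = (1, 4)

The Voronoi cell of site s contains exactly those query points closer to s than to any other site. Compute squared distances from q = (1, 6) to each site:
  (1 − 1)² + (4 − 6)² = 4
  (-6 − 1)² + (-3 − 6)² = 130
  (-6 − 1)² + (-4 − 6)² = 149
Minimum is attained by (1, 4), so q lies in its Voronoi cell.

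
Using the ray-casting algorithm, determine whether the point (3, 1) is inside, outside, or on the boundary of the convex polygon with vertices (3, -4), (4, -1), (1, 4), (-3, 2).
The point (3, 1) lies strictly outside the polygon

Cast a horizontal ray to the right from the query point and count how many polygon edges it crosses (each edge strictly once or zero times, handled with the usual half-open convention). 
Parity of crossings → even ⇒ outside.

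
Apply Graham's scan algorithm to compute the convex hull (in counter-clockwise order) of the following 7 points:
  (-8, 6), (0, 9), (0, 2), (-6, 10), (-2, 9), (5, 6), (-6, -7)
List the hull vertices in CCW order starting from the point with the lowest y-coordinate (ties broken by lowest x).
Hull (CCW) = [(-6, -7), (5, 6), (0, 9), (-6, 10), (-8, 6)]

Graham scan procedure:
  1. Find the pivot p₀ = point with lowest y (tie → lowest x): (-6, -7).
  2. Sort the remaining points by polar angle around p₀.
  3. Walk through sorted points, maintaining a stack; pop the top while the last three entries make a non-left turn (cross product ≤ 0).
  4. Final stack is the convex hull in CCW order: (-6, -7), (5, 6), (0, 9), (-6, 10), (-8, 6).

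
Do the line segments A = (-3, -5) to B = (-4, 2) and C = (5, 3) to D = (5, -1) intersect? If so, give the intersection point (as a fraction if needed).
No (intersection of containing lines falls outside at least one segment)

Parametrize and solve: t = -8, s = 16. At least one of these is outside [0, 1], so the segments do not intersect.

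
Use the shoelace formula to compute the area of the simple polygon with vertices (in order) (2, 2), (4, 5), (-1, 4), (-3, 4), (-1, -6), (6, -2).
Area = 107/2

Shoelace formula: Area = (1/2) |Σ_i (x_i · y_{i+1} − x_{i+1} · y_i)| (indices mod n). Compute each cross term:
  (2)(5) − (4)(2) = 2
  (4)(4) − (-1)(5) = 21
  (-1)(4) − (-3)(4) = 8
  (-3)(-6) − (-1)(4) = 22
  (-1)(-2) − (6)(-6) = 38
  (6)(2) − (2)(-2) = 16
Sum = 107, so (signed) Area = 107/2 = 107/2, |Area| = 107/2.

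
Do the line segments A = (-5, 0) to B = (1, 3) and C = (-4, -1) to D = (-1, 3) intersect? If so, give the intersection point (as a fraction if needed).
Yes; intersection at (-11/5, 7/5) (t = 7/15 on AB, s = 3/5 on CD)

Parametrize AB as A + t(B − A) = (-5 + 6 t, 0 + 3 t) and CD as C + s(D − C) = (-4 + 3 s, -1 + 4 s). Solve the linear system for (t, s). Determinant = -15 ≠ 0, so a unique intersection of the containing lines exists. Solution: t = 7/15, s = 3/5 — both in [0, 1], so the segments cross. Intersection point: (-11/5, 7/5).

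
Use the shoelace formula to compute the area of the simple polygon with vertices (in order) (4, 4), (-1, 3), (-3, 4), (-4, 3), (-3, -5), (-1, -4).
Area = 38

Shoelace formula: Area = (1/2) |Σ_i (x_i · y_{i+1} − x_{i+1} · y_i)| (indices mod n). Compute each cross term:
  (4)(3) − (-1)(4) = 16
  (-1)(4) − (-3)(3) = 5
  (-3)(3) − (-4)(4) = 7
  (-4)(-5) − (-3)(3) = 29
  (-3)(-4) − (-1)(-5) = 7
  (-1)(4) − (4)(-4) = 12
Sum = 76, so (signed) Area = 76/2 = 38, |Area| = 38.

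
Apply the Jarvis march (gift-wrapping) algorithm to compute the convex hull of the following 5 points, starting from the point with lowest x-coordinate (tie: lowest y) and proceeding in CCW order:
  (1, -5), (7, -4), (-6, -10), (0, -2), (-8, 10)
Hull (CCW) = [(-8, 10), (-6, -10), (7, -4)]

Jarvis march: at each step, from the current hull vertex p, select the next vertex q as the point such that every other point lies strictly to the left of (or on) the directed line p → q. (Equivalently: for every other point r, the cross product (q − p) × (r − p) ≥ 0.)
Starting point (lowest x, tie lowest y): (-8, 10). Wrap until returning to start. Resulting hull: (-8, 10), (-6, -10), (7, -4).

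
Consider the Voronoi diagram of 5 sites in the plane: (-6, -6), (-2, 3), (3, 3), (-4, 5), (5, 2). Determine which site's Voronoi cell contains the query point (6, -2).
Nearest site = (5, 2)

The Voronoi cell of site s contains exactly those query points closer to s than to any other site. Compute squared distances from q = (6, -2) to each site:
  (5 − 6)² + (2 − -2)² = 17
  (3 − 6)² + (3 − -2)² = 34
  (-2 − 6)² + (3 − -2)² = 89
  (-4 − 6)² + (5 − -2)² = 149
  (-6 − 6)² + (-6 − -2)² = 160
Minimum is attained by (5, 2), so q lies in its Voronoi cell.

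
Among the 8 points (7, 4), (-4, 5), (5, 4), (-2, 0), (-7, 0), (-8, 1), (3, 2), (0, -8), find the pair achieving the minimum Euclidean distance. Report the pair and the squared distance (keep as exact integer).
Pair = ((-7, 0), (-8, 1)); squared distance = 2

Compute all C(8, 2) = 28 pairwise squared distances (x_i − x_j)² + (y_i − y_j)². The minimum is 2, attained by the pair ((-7, 0), (-8, 1)).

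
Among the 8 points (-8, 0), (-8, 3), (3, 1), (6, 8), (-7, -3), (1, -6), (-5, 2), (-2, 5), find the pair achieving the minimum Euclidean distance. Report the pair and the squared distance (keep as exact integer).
Pair = ((-8, 0), (-8, 3)); squared distance = 9

Compute all C(8, 2) = 28 pairwise squared distances (x_i − x_j)² + (y_i − y_j)². The minimum is 9, attained by the pair ((-8, 0), (-8, 3)).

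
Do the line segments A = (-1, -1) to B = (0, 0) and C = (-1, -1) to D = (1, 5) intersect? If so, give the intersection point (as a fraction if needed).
Yes; intersection at (-1, -1) (t = 0 on AB, s = 0 on CD)

Parametrize AB as A + t(B − A) = (-1 + 1 t, -1 + 1 t) and CD as C + s(D − C) = (-1 + 2 s, -1 + 6 s). Solve the linear system for (t, s). Determinant = -4 ≠ 0, so a unique intersection of the containing lines exists. Solution: t = 0, s = 0 — both in [0, 1], so the segments cross. Intersection point: (-1, -1).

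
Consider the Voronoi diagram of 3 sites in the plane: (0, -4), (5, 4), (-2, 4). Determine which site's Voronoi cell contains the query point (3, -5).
Nearest site = (0, -4)

The Voronoi cell of site s contains exactly those query points closer to s than to any other site. Compute squared distances from q = (3, -5) to each site:
  (0 − 3)² + (-4 − -5)² = 10
  (5 − 3)² + (4 − -5)² = 85
  (-2 − 3)² + (4 − -5)² = 106
Minimum is attained by (0, -4), so q lies in its Voronoi cell.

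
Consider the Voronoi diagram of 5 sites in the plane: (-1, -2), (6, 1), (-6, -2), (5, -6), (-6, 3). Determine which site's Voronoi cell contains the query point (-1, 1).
Nearest site = (-1, -2)

The Voronoi cell of site s contains exactly those query points closer to s than to any other site. Compute squared distances from q = (-1, 1) to each site:
  (-1 − -1)² + (-2 − 1)² = 9
  (-6 − -1)² + (3 − 1)² = 29
  (-6 − -1)² + (-2 − 1)² = 34
  (6 − -1)² + (1 − 1)² = 49
  (5 − -1)² + (-6 − 1)² = 85
Minimum is attained by (-1, -2), so q lies in its Voronoi cell.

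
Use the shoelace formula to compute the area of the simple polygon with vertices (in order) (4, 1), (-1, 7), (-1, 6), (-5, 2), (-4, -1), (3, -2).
Area = 93/2

Shoelace formula: Area = (1/2) |Σ_i (x_i · y_{i+1} − x_{i+1} · y_i)| (indices mod n). Compute each cross term:
  (4)(7) − (-1)(1) = 29
  (-1)(6) − (-1)(7) = 1
  (-1)(2) − (-5)(6) = 28
  (-5)(-1) − (-4)(2) = 13
  (-4)(-2) − (3)(-1) = 11
  (3)(1) − (4)(-2) = 11
Sum = 93, so (signed) Area = 93/2 = 93/2, |Area| = 93/2.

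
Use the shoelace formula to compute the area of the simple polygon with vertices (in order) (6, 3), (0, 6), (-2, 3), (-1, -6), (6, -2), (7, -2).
Area = 68

Shoelace formula: Area = (1/2) |Σ_i (x_i · y_{i+1} − x_{i+1} · y_i)| (indices mod n). Compute each cross term:
  (6)(6) − (0)(3) = 36
  (0)(3) − (-2)(6) = 12
  (-2)(-6) − (-1)(3) = 15
  (-1)(-2) − (6)(-6) = 38
  (6)(-2) − (7)(-2) = 2
  (7)(3) − (6)(-2) = 33
Sum = 136, so (signed) Area = 136/2 = 68, |Area| = 68.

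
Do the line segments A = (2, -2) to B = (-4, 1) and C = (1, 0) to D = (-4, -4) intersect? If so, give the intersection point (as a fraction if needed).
Yes; intersection at (-2/13, -12/13) (t = 14/39 on AB, s = 3/13 on CD)

Parametrize AB as A + t(B − A) = (2 + -6 t, -2 + 3 t) and CD as C + s(D − C) = (1 + -5 s, 0 + -4 s). Solve the linear system for (t, s). Determinant = -39 ≠ 0, so a unique intersection of the containing lines exists. Solution: t = 14/39, s = 3/13 — both in [0, 1], so the segments cross. Intersection point: (-2/13, -12/13).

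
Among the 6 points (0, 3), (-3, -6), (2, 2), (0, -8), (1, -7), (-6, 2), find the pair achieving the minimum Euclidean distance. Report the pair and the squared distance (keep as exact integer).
Pair = ((0, -8), (1, -7)); squared distance = 2

Compute all C(6, 2) = 15 pairwise squared distances (x_i − x_j)² + (y_i − y_j)². The minimum is 2, attained by the pair ((0, -8), (1, -7)).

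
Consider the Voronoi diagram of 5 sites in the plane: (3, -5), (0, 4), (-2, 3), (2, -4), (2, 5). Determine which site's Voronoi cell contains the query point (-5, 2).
Nearest site = (-2, 3)

The Voronoi cell of site s contains exactly those query points closer to s than to any other site. Compute squared distances from q = (-5, 2) to each site:
  (-2 − -5)² + (3 − 2)² = 10
  (0 − -5)² + (4 − 2)² = 29
  (2 − -5)² + (5 − 2)² = 58
  (2 − -5)² + (-4 − 2)² = 85
  (3 − -5)² + (-5 − 2)² = 113
Minimum is attained by (-2, 3), so q lies in its Voronoi cell.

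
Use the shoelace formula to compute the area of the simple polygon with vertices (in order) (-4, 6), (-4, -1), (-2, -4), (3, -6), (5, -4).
Area = 49

Shoelace formula: Area = (1/2) |Σ_i (x_i · y_{i+1} − x_{i+1} · y_i)| (indices mod n). Compute each cross term:
  (-4)(-1) − (-4)(6) = 28
  (-4)(-4) − (-2)(-1) = 14
  (-2)(-6) − (3)(-4) = 24
  (3)(-4) − (5)(-6) = 18
  (5)(6) − (-4)(-4) = 14
Sum = 98, so (signed) Area = 98/2 = 49, |Area| = 49.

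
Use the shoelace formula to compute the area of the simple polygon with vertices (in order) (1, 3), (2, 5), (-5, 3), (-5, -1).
Area = 18

Shoelace formula: Area = (1/2) |Σ_i (x_i · y_{i+1} − x_{i+1} · y_i)| (indices mod n). Compute each cross term:
  (1)(5) − (2)(3) = -1
  (2)(3) − (-5)(5) = 31
  (-5)(-1) − (-5)(3) = 20
  (-5)(3) − (1)(-1) = -14
Sum = 36, so (signed) Area = 36/2 = 18, |Area| = 18.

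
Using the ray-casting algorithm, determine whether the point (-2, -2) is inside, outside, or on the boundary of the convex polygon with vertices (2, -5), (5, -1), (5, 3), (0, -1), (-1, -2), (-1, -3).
The point (-2, -2) lies strictly outside the polygon

Cast a horizontal ray to the right from the query point and count how many polygon edges it crosses (each edge strictly once or zero times, handled with the usual half-open convention). 
Parity of crossings → even ⇒ outside.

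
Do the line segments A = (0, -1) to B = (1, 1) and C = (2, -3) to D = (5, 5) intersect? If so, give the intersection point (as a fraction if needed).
No (intersection of containing lines falls outside at least one segment)

Parametrize and solve: t = 11, s = 3. At least one of these is outside [0, 1], so the segments do not intersect.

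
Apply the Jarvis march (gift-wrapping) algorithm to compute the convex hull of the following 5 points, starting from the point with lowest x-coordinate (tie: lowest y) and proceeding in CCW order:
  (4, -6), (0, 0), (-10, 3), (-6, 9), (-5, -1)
Hull (CCW) = [(-10, 3), (-5, -1), (4, -6), (-6, 9)]

Jarvis march: at each step, from the current hull vertex p, select the next vertex q as the point such that every other point lies strictly to the left of (or on) the directed line p → q. (Equivalently: for every other point r, the cross product (q − p) × (r − p) ≥ 0.)
Starting point (lowest x, tie lowest y): (-10, 3). Wrap until returning to start. Resulting hull: (-10, 3), (-5, -1), (4, -6), (-6, 9).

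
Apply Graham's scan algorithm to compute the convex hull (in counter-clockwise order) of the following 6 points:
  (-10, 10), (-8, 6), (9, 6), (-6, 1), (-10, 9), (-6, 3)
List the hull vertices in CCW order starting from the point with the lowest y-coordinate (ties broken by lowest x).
Hull (CCW) = [(-6, 1), (9, 6), (-10, 10), (-10, 9)]

Graham scan procedure:
  1. Find the pivot p₀ = point with lowest y (tie → lowest x): (-6, 1).
  2. Sort the remaining points by polar angle around p₀.
  3. Walk through sorted points, maintaining a stack; pop the top while the last three entries make a non-left turn (cross product ≤ 0).
  4. Final stack is the convex hull in CCW order: (-6, 1), (9, 6), (-10, 10), (-10, 9).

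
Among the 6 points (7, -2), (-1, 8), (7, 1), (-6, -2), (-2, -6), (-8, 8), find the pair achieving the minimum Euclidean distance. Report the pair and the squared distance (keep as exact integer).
Pair = ((7, -2), (7, 1)); squared distance = 9

Compute all C(6, 2) = 15 pairwise squared distances (x_i − x_j)² + (y_i − y_j)². The minimum is 9, attained by the pair ((7, -2), (7, 1)).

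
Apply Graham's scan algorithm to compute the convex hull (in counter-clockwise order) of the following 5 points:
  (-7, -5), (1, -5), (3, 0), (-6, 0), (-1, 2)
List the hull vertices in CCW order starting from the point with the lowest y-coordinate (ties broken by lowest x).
Hull (CCW) = [(-7, -5), (1, -5), (3, 0), (-1, 2), (-6, 0)]

Graham scan procedure:
  1. Find the pivot p₀ = point with lowest y (tie → lowest x): (-7, -5).
  2. Sort the remaining points by polar angle around p₀.
  3. Walk through sorted points, maintaining a stack; pop the top while the last three entries make a non-left turn (cross product ≤ 0).
  4. Final stack is the convex hull in CCW order: (-7, -5), (1, -5), (3, 0), (-1, 2), (-6, 0).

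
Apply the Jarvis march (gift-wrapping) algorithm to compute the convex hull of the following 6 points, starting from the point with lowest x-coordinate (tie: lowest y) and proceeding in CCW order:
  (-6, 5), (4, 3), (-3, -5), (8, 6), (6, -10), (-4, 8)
Hull (CCW) = [(-6, 5), (-3, -5), (6, -10), (8, 6), (-4, 8)]

Jarvis march: at each step, from the current hull vertex p, select the next vertex q as the point such that every other point lies strictly to the left of (or on) the directed line p → q. (Equivalently: for every other point r, the cross product (q − p) × (r − p) ≥ 0.)
Starting point (lowest x, tie lowest y): (-6, 5). Wrap until returning to start. Resulting hull: (-6, 5), (-3, -5), (6, -10), (8, 6), (-4, 8).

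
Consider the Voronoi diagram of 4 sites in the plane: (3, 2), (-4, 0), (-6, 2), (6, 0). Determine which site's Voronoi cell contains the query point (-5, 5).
Nearest site = (-6, 2)

The Voronoi cell of site s contains exactly those query points closer to s than to any other site. Compute squared distances from q = (-5, 5) to each site:
  (-6 − -5)² + (2 − 5)² = 10
  (-4 − -5)² + (0 − 5)² = 26
  (3 − -5)² + (2 − 5)² = 73
  (6 − -5)² + (0 − 5)² = 146
Minimum is attained by (-6, 2), so q lies in its Voronoi cell.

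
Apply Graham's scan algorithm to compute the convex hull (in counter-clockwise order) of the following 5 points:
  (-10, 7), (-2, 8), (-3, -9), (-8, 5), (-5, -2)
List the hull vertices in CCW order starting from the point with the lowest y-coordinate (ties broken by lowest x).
Hull (CCW) = [(-3, -9), (-2, 8), (-10, 7)]

Graham scan procedure:
  1. Find the pivot p₀ = point with lowest y (tie → lowest x): (-3, -9).
  2. Sort the remaining points by polar angle around p₀.
  3. Walk through sorted points, maintaining a stack; pop the top while the last three entries make a non-left turn (cross product ≤ 0).
  4. Final stack is the convex hull in CCW order: (-3, -9), (-2, 8), (-10, 7).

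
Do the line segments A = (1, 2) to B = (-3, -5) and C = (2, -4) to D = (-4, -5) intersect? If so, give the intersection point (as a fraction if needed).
Yes; intersection at (-55/19, -183/38) (t = 37/38 on AB, s = 31/38 on CD)

Parametrize AB as A + t(B − A) = (1 + -4 t, 2 + -7 t) and CD as C + s(D − C) = (2 + -6 s, -4 + -1 s). Solve the linear system for (t, s). Determinant = 38 ≠ 0, so a unique intersection of the containing lines exists. Solution: t = 37/38, s = 31/38 — both in [0, 1], so the segments cross. Intersection point: (-55/19, -183/38).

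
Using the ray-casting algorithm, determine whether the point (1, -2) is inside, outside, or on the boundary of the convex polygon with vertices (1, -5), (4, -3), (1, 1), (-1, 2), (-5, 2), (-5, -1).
The point (1, -2) lies strictly inside the polygon

Cast a horizontal ray to the right from the query point and count how many polygon edges it crosses (each edge strictly once or zero times, handled with the usual half-open convention). 
Parity of crossings → odd ⇒ inside.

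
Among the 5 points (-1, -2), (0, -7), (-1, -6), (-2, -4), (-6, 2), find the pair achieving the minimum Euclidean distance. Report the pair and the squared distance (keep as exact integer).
Pair = ((0, -7), (-1, -6)); squared distance = 2

Compute all C(5, 2) = 10 pairwise squared distances (x_i − x_j)² + (y_i − y_j)². The minimum is 2, attained by the pair ((0, -7), (-1, -6)).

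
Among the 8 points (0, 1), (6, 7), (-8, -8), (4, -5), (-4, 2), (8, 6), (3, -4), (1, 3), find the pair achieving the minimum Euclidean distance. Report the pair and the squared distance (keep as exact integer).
Pair = ((4, -5), (3, -4)); squared distance = 2

Compute all C(8, 2) = 28 pairwise squared distances (x_i − x_j)² + (y_i − y_j)². The minimum is 2, attained by the pair ((4, -5), (3, -4)).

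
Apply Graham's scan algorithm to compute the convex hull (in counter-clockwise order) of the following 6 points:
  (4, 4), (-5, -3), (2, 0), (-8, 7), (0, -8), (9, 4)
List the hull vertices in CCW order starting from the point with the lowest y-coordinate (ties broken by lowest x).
Hull (CCW) = [(0, -8), (9, 4), (-8, 7), (-5, -3)]

Graham scan procedure:
  1. Find the pivot p₀ = point with lowest y (tie → lowest x): (0, -8).
  2. Sort the remaining points by polar angle around p₀.
  3. Walk through sorted points, maintaining a stack; pop the top while the last three entries make a non-left turn (cross product ≤ 0).
  4. Final stack is the convex hull in CCW order: (0, -8), (9, 4), (-8, 7), (-5, -3).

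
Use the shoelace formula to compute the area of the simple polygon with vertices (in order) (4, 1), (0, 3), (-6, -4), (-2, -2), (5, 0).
Area = 49/2

Shoelace formula: Area = (1/2) |Σ_i (x_i · y_{i+1} − x_{i+1} · y_i)| (indices mod n). Compute each cross term:
  (4)(3) − (0)(1) = 12
  (0)(-4) − (-6)(3) = 18
  (-6)(-2) − (-2)(-4) = 4
  (-2)(0) − (5)(-2) = 10
  (5)(1) − (4)(0) = 5
Sum = 49, so (signed) Area = 49/2 = 49/2, |Area| = 49/2.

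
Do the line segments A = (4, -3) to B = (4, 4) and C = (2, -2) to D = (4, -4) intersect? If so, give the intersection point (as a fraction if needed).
No (intersection of containing lines falls outside at least one segment)

Parametrize and solve: t = -1/7, s = 1. At least one of these is outside [0, 1], so the segments do not intersect.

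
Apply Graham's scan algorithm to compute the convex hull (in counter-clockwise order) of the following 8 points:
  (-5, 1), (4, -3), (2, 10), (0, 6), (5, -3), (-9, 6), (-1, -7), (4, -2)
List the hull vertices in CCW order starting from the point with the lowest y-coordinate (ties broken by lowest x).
Hull (CCW) = [(-1, -7), (5, -3), (2, 10), (-9, 6)]

Graham scan procedure:
  1. Find the pivot p₀ = point with lowest y (tie → lowest x): (-1, -7).
  2. Sort the remaining points by polar angle around p₀.
  3. Walk through sorted points, maintaining a stack; pop the top while the last three entries make a non-left turn (cross product ≤ 0).
  4. Final stack is the convex hull in CCW order: (-1, -7), (5, -3), (2, 10), (-9, 6).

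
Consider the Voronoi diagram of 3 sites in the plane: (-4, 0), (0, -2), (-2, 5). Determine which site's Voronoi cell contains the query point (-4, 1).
Nearest site = (-4, 0)

The Voronoi cell of site s contains exactly those query points closer to s than to any other site. Compute squared distances from q = (-4, 1) to each site:
  (-4 − -4)² + (0 − 1)² = 1
  (-2 − -4)² + (5 − 1)² = 20
  (0 − -4)² + (-2 − 1)² = 25
Minimum is attained by (-4, 0), so q lies in its Voronoi cell.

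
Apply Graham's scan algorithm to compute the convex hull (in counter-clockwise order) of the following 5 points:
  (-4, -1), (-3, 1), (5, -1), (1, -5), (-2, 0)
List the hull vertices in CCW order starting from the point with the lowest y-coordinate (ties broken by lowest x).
Hull (CCW) = [(1, -5), (5, -1), (-3, 1), (-4, -1)]

Graham scan procedure:
  1. Find the pivot p₀ = point with lowest y (tie → lowest x): (1, -5).
  2. Sort the remaining points by polar angle around p₀.
  3. Walk through sorted points, maintaining a stack; pop the top while the last three entries make a non-left turn (cross product ≤ 0).
  4. Final stack is the convex hull in CCW order: (1, -5), (5, -1), (-3, 1), (-4, -1).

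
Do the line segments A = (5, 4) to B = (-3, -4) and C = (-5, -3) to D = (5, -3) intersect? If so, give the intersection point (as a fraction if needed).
Yes; intersection at (-2, -3) (t = 7/8 on AB, s = 3/10 on CD)

Parametrize AB as A + t(B − A) = (5 + -8 t, 4 + -8 t) and CD as C + s(D − C) = (-5 + 10 s, -3 + 0 s). Solve the linear system for (t, s). Determinant = -80 ≠ 0, so a unique intersection of the containing lines exists. Solution: t = 7/8, s = 3/10 — both in [0, 1], so the segments cross. Intersection point: (-2, -3).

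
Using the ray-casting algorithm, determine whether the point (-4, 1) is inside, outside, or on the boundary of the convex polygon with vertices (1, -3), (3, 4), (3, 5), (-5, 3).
The point (-4, 1) lies strictly outside the polygon

Cast a horizontal ray to the right from the query point and count how many polygon edges it crosses (each edge strictly once or zero times, handled with the usual half-open convention). 
Parity of crossings → even ⇒ outside.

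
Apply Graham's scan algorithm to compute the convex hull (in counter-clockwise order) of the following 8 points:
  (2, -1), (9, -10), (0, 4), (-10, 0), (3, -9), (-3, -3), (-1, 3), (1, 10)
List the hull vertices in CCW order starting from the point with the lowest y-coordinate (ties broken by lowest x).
Hull (CCW) = [(9, -10), (1, 10), (-10, 0), (3, -9)]

Graham scan procedure:
  1. Find the pivot p₀ = point with lowest y (tie → lowest x): (9, -10).
  2. Sort the remaining points by polar angle around p₀.
  3. Walk through sorted points, maintaining a stack; pop the top while the last three entries make a non-left turn (cross product ≤ 0).
  4. Final stack is the convex hull in CCW order: (9, -10), (1, 10), (-10, 0), (3, -9).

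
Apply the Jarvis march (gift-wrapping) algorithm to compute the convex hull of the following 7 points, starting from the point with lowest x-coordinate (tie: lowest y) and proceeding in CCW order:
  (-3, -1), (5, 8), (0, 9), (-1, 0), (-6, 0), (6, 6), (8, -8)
Hull (CCW) = [(-6, 0), (8, -8), (6, 6), (5, 8), (0, 9)]

Jarvis march: at each step, from the current hull vertex p, select the next vertex q as the point such that every other point lies strictly to the left of (or on) the directed line p → q. (Equivalently: for every other point r, the cross product (q − p) × (r − p) ≥ 0.)
Starting point (lowest x, tie lowest y): (-6, 0). Wrap until returning to start. Resulting hull: (-6, 0), (8, -8), (6, 6), (5, 8), (0, 9).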